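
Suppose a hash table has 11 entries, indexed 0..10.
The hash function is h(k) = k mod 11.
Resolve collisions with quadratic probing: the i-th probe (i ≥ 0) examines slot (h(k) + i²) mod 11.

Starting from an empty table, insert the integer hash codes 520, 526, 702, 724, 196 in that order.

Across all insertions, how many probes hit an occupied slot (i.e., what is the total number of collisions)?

6

520 hashes to 3; slot 3 is free → place at 3.
526 hashes to 9; slot 9 is free → place at 9.
702 hashes to 9; 9 taken → place at 10.
724 hashes to 9; 9,10 taken → place at 2.
196 hashes to 9; 9,10,2 taken → place at 7.
Table: [-, -, 724, 520, -, -, -, 196, -, 526, 702]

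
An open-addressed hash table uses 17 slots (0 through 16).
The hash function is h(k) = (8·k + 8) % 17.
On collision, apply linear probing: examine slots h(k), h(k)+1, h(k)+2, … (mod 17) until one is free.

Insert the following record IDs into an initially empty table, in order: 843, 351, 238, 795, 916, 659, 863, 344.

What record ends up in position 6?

843 hashes to 3; slot 3 is free -> place at 3.
351 hashes to 11; slot 11 is free -> place at 11.
238 hashes to 8; slot 8 is free -> place at 8.
795 hashes to 10; slot 10 is free -> place at 10.
916 hashes to 9; slot 9 is free -> place at 9.
659 hashes to 10; 10,11 taken -> place at 12.
863 hashes to 10; 10,11,12 taken -> place at 13.
344 hashes to 6; slot 6 is free -> place at 6.
Table: [., ., ., 843, ., ., 344, ., 238, 916, 795, 351, 659, 863, ., ., .]

344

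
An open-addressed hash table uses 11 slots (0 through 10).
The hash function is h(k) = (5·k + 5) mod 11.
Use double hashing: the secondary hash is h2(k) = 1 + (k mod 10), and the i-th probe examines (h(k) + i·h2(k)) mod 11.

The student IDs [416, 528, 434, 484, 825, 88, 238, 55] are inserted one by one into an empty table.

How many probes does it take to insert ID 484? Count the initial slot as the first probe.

416 hashes to 6; slot 6 is free => place at 6.
528 hashes to 5; slot 5 is free => place at 5.
434 hashes to 8; slot 8 is free => place at 8.
484 hashes to 5, h2=5; 5 taken => place at 10.
825 hashes to 5, h2=6; 5 taken => place at 0.
88 hashes to 5, h2=9; 5 taken => place at 3.
238 hashes to 7; slot 7 is free => place at 7.
55 hashes to 5, h2=6; 5,0,6 taken => place at 1.
Table: [825, 55, -, 88, -, 528, 416, 238, 434, -, 484]

2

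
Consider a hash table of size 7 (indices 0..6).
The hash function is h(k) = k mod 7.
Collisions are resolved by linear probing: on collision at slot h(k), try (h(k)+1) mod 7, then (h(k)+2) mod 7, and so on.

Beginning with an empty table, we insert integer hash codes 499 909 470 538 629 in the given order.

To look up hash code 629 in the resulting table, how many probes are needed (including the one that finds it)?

Insert 499: h=2, slot 2 empty -> index 2.
Insert 909: h=6, slot 6 empty -> index 6.
Insert 470: h=1, slot 1 empty -> index 1.
Insert 538: h=6, slot 6 occupied -> index 0.
Insert 629: h=6, slots 6,0,1,2 occupied -> index 3.
Table: [538, 470, 499, 629, ∅, ∅, 909]
Lookup 629: h=6, probe 6,0,1,2,3 → found at 3.

5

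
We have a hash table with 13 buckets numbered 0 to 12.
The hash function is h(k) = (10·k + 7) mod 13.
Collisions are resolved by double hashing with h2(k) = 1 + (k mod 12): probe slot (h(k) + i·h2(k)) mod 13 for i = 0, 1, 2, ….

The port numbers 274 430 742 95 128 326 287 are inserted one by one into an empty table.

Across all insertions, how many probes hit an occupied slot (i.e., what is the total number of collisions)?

Insert 274: h=4, slot 4 empty => index 4.
Insert 430: h=4, h2=11, slot 4 occupied => index 2.
Insert 742: h=4, h2=11, slots 4,2 occupied => index 0.
Insert 95: h=8, slot 8 empty => index 8.
Insert 128: h=0, h2=9, slot 0 occupied => index 9.
Insert 326: h=4, h2=3, slot 4 occupied => index 7.
Insert 287: h=4, h2=12, slot 4 occupied => index 3.
Table: [742, _, 430, 287, 274, _, _, 326, 95, 128, _, _, _]

6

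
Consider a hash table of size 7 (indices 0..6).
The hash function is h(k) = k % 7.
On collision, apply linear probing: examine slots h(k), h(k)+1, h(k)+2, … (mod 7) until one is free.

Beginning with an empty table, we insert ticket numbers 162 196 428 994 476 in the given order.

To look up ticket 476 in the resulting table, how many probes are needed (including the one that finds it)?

5

162: h=1 => slot 1
196: h=0 => slot 0
428: h=1, probe 1,2 => slot 2
994: h=0, probe 0,1,2,3 => slot 3
476: h=0, probe 0,1,2,3,4 => slot 4
Table: [196, 162, 428, 994, 476, ∅, ∅]
Lookup 476: h=0, probe 0,1,2,3,4 → found at 4.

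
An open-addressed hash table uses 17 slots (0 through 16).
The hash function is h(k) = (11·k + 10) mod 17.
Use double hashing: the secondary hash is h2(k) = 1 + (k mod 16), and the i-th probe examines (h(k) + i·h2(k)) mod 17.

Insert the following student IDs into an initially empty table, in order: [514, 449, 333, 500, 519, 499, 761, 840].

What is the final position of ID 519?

15

Insert 514: h=3, slot 3 empty => index 3.
Insert 449: h=2, slot 2 empty => index 2.
Insert 333: h=1, slot 1 empty => index 1.
Insert 500: h=2, h2=5, slot 2 occupied => index 7.
Insert 519: h=7, h2=8, slot 7 occupied => index 15.
Insert 499: h=8, slot 8 empty => index 8.
Insert 761: h=0, slot 0 empty => index 0.
Insert 840: h=2, h2=9, slot 2 occupied => index 11.
Table: [761, 333, 449, 514, —, —, —, 500, 499, —, —, 840, —, —, —, 519, —]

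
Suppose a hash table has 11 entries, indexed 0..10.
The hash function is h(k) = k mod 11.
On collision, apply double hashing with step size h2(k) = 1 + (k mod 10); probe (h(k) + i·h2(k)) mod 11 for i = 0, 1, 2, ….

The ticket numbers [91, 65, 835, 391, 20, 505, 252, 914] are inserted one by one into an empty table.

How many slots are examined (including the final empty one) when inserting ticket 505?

91: h=3 -> slot 3
65: h=10 -> slot 10
835: h=10, h2=6, probe 10,5 -> slot 5
391: h=6 -> slot 6
20: h=9 -> slot 9
505: h=10, h2=6, probe 10,5,0 -> slot 0
252: h=10, h2=3, probe 10,2 -> slot 2
914: h=1 -> slot 1
Table: [505, 914, 252, 91, ∅, 835, 391, ∅, ∅, 20, 65]

3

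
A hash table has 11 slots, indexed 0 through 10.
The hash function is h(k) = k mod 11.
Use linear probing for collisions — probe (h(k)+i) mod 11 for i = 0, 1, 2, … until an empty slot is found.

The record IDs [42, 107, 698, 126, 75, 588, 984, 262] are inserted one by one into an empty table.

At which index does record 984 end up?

0

Insert 42: h=9, slot 9 empty => index 9.
Insert 107: h=8, slot 8 empty => index 8.
Insert 698: h=5, slot 5 empty => index 5.
Insert 126: h=5, slot 5 occupied => index 6.
Insert 75: h=9, slot 9 occupied => index 10.
Insert 588: h=5, slots 5,6 occupied => index 7.
Insert 984: h=5, slots 5,6,7,8,9,10 occupied => index 0.
Insert 262: h=9, slots 9,10,0 occupied => index 1.
Table: [984, 262, ∅, ∅, ∅, 698, 126, 588, 107, 42, 75]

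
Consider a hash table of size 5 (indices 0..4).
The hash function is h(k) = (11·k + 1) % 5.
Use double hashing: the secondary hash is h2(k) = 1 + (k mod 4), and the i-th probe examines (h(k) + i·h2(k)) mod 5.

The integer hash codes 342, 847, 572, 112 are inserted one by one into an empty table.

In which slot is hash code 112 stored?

0

Insert 342: h=3, slot 3 empty => index 3.
Insert 847: h=3, h2=4, slot 3 occupied => index 2.
Insert 572: h=3, h2=1, slot 3 occupied => index 4.
Insert 112: h=3, h2=1, slots 3,4 occupied => index 0.
Table: [112, -, 847, 342, 572]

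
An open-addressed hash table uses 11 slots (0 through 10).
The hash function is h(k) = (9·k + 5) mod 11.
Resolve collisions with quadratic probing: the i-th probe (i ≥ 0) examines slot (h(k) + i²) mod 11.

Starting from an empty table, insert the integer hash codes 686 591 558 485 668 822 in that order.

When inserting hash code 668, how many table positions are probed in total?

Insert 686: h=8, slot 8 empty => index 8.
Insert 591: h=0, slot 0 empty => index 0.
Insert 558: h=0, slot 0 occupied => index 1.
Insert 485: h=3, slot 3 empty => index 3.
Insert 668: h=0, slots 0,1 occupied => index 4.
Insert 822: h=0, slots 0,1,4 occupied => index 9.
Table: [591, 558, —, 485, 668, —, —, —, 686, 822, —]

3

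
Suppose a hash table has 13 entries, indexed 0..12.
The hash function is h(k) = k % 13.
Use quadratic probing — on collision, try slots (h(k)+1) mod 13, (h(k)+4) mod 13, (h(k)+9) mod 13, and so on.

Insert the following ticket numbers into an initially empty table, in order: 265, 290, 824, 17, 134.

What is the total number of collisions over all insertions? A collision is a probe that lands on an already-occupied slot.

265 hashes to 5; slot 5 is free → place at 5.
290 hashes to 4; slot 4 is free → place at 4.
824 hashes to 5; 5 taken → place at 6.
17 hashes to 4; 4,5 taken → place at 8.
134 hashes to 4; 4,5,8 taken → place at 0.
Table: [134, -, -, -, 290, 265, 824, -, 17, -, -, -, -]

6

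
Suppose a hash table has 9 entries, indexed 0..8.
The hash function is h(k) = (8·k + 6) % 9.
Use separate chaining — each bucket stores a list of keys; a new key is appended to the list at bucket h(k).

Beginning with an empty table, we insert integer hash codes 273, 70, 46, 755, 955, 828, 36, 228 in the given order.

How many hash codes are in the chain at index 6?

273 -> bucket 3
70 -> bucket 8
46 -> bucket 5
755 -> bucket 7
955 -> bucket 5 (collision)
828 -> bucket 6
36 -> bucket 6 (collision)
228 -> bucket 3 (collision)
Final buckets:
0: —
1: —
2: —
3: 273 -> 228
4: —
5: 46 -> 955
6: 828 -> 36
7: 755
8: 70

2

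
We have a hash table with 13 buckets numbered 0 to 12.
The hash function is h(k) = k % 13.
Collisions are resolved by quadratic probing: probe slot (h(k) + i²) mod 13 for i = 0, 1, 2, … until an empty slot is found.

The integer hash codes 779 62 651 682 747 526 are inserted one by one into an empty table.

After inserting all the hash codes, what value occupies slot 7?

747

Insert 779: h=12, slot 12 empty → index 12.
Insert 62: h=10, slot 10 empty → index 10.
Insert 651: h=1, slot 1 empty → index 1.
Insert 682: h=6, slot 6 empty → index 6.
Insert 747: h=6, slot 6 occupied → index 7.
Insert 526: h=6, slots 6,7,10 occupied → index 2.
Table: [_, 651, 526, _, _, _, 682, 747, _, _, 62, _, 779]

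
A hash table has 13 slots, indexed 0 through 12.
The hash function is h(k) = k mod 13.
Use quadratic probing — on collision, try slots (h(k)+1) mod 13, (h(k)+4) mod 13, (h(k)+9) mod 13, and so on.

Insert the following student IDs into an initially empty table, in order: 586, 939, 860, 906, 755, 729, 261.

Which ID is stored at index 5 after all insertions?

755

586 hashes to 1; slot 1 is free → place at 1.
939 hashes to 3; slot 3 is free → place at 3.
860 hashes to 2; slot 2 is free → place at 2.
906 hashes to 9; slot 9 is free → place at 9.
755 hashes to 1; 1,2 taken → place at 5.
729 hashes to 1; 1,2,5 taken → place at 10.
261 hashes to 1; 1,2,5,10 taken → place at 4.
Table: [∅, 586, 860, 939, 261, 755, ∅, ∅, ∅, 906, 729, ∅, ∅]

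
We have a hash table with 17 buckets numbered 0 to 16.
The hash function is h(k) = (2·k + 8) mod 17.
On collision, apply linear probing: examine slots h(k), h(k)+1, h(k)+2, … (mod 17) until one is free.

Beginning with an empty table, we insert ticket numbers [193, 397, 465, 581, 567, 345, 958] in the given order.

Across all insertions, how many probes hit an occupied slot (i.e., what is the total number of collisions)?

10

193: h=3 => slot 3
397: h=3, probe 3,4 => slot 4
465: h=3, probe 3,4,5 => slot 5
581: h=14 => slot 14
567: h=3, probe 3,4,5,6 => slot 6
345: h=1 => slot 1
958: h=3, probe 3,4,5,6,7 => slot 7
Table: [., 345, ., 193, 397, 465, 567, 958, ., ., ., ., ., ., 581, ., .]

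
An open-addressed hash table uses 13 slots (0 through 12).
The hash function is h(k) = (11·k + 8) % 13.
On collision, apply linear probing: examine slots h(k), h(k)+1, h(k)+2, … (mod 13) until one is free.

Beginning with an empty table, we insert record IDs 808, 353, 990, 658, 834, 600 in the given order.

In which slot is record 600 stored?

9

Insert 808: h=4, slot 4 empty → index 4.
Insert 353: h=4, slot 4 occupied → index 5.
Insert 990: h=4, slots 4,5 occupied → index 6.
Insert 658: h=5, slots 5,6 occupied → index 7.
Insert 834: h=4, slots 4,5,6,7 occupied → index 8.
Insert 600: h=4, slots 4,5,6,7,8 occupied → index 9.
Table: [-, -, -, -, 808, 353, 990, 658, 834, 600, -, -, -]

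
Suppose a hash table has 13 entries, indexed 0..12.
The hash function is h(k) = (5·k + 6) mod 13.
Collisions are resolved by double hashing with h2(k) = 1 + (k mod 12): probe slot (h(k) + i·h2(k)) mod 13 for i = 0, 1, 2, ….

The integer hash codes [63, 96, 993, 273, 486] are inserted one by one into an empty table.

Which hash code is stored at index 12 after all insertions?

486

Insert 63: h=9, slot 9 empty -> index 9.
Insert 96: h=5, slot 5 empty -> index 5.
Insert 993: h=5, h2=10, slot 5 occupied -> index 2.
Insert 273: h=6, slot 6 empty -> index 6.
Insert 486: h=5, h2=7, slot 5 occupied -> index 12.
Table: [-, -, 993, -, -, 96, 273, -, -, 63, -, -, 486]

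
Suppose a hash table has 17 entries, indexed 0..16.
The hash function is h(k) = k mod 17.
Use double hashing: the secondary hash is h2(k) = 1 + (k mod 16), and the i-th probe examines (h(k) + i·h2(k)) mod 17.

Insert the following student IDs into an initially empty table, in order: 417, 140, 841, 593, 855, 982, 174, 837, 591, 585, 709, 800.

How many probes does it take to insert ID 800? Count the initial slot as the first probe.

417 hashes to 9; slot 9 is free => place at 9.
140 hashes to 4; slot 4 is free => place at 4.
841 hashes to 8; slot 8 is free => place at 8.
593 hashes to 15; slot 15 is free => place at 15.
855 hashes to 5; slot 5 is free => place at 5.
982 hashes to 13; slot 13 is free => place at 13.
174 hashes to 4, h2=15; 4 taken => place at 2.
837 hashes to 4, h2=6; 4 taken => place at 10.
591 hashes to 13, h2=16; 13 taken => place at 12.
585 hashes to 7; slot 7 is free => place at 7.
709 hashes to 12, h2=6; 12 taken => place at 1.
800 hashes to 1, h2=1; 1,2 taken => place at 3.
Table: [—, 709, 174, 800, 140, 855, —, 585, 841, 417, 837, —, 591, 982, —, 593, —]

3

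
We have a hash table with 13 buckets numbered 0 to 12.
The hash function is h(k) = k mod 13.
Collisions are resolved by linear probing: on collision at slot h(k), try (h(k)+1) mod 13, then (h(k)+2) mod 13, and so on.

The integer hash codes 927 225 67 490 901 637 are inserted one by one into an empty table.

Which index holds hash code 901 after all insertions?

6

927 hashes to 4; slot 4 is free -> place at 4.
225 hashes to 4; 4 taken -> place at 5.
67 hashes to 2; slot 2 is free -> place at 2.
490 hashes to 9; slot 9 is free -> place at 9.
901 hashes to 4; 4,5 taken -> place at 6.
637 hashes to 0; slot 0 is free -> place at 0.
Table: [637, ., 67, ., 927, 225, 901, ., ., 490, ., ., .]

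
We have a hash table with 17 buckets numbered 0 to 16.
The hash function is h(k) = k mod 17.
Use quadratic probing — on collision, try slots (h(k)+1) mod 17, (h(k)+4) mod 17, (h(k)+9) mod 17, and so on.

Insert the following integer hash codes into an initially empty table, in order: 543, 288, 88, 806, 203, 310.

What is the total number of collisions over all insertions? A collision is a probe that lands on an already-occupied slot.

4

Insert 543: h=16, slot 16 empty => index 16.
Insert 288: h=16, slot 16 occupied => index 0.
Insert 88: h=3, slot 3 empty => index 3.
Insert 806: h=7, slot 7 empty => index 7.
Insert 203: h=16, slots 16,0,3 occupied => index 8.
Insert 310: h=4, slot 4 empty => index 4.
Table: [288, ∅, ∅, 88, 310, ∅, ∅, 806, 203, ∅, ∅, ∅, ∅, ∅, ∅, ∅, 543]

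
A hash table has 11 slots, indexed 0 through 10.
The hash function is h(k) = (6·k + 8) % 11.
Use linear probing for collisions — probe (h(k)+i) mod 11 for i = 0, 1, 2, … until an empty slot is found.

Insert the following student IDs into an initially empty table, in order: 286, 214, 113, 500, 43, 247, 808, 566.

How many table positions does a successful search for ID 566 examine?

6

286 hashes to 8; slot 8 is free → place at 8.
214 hashes to 5; slot 5 is free → place at 5.
113 hashes to 4; slot 4 is free → place at 4.
500 hashes to 5; 5 taken → place at 6.
43 hashes to 2; slot 2 is free → place at 2.
247 hashes to 5; 5,6 taken → place at 7.
808 hashes to 5; 5,6,7,8 taken → place at 9.
566 hashes to 5; 5,6,7,8,9 taken → place at 10.
Table: [_, _, 43, _, 113, 214, 500, 247, 286, 808, 566]
Lookup 566: h=5, probe 5,6,7,8,9,10 → found at 10.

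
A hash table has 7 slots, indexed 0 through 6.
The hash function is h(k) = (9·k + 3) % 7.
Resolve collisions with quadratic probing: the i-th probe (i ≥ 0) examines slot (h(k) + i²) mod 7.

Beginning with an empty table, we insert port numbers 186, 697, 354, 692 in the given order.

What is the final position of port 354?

1

186: h=4 => slot 4
697: h=4, probe 4,5 => slot 5
354: h=4, probe 4,5,1 => slot 1
692: h=1, probe 1,2 => slot 2
Table: [∅, 354, 692, ∅, 186, 697, ∅]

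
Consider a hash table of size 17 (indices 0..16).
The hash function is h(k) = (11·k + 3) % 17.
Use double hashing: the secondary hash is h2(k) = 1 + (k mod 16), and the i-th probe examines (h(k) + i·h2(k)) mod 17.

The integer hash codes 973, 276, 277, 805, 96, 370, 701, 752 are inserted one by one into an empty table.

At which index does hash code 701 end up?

4

Insert 973: h=13, slot 13 empty => index 13.
Insert 276: h=13, h2=5, slot 13 occupied => index 1.
Insert 277: h=7, slot 7 empty => index 7.
Insert 805: h=1, h2=6, slots 1,7,13 occupied => index 2.
Insert 96: h=5, slot 5 empty => index 5.
Insert 370: h=10, slot 10 empty => index 10.
Insert 701: h=13, h2=14, slots 13,10,7 occupied => index 4.
Insert 752: h=13, h2=1, slot 13 occupied => index 14.
Table: [—, 276, 805, —, 701, 96, —, 277, —, —, 370, —, —, 973, 752, —, —]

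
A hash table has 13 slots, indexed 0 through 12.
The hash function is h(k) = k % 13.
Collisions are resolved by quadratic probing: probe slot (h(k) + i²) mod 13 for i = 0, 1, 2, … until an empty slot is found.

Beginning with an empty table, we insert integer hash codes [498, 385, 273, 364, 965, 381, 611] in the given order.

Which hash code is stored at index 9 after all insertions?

611

498: h=4 → slot 4
385: h=8 → slot 8
273: h=0 → slot 0
364: h=0, probe 0,1 → slot 1
965: h=3 → slot 3
381: h=4, probe 4,5 → slot 5
611: h=0, probe 0,1,4,9 → slot 9
Table: [273, 364, —, 965, 498, 381, —, —, 385, 611, —, —, —]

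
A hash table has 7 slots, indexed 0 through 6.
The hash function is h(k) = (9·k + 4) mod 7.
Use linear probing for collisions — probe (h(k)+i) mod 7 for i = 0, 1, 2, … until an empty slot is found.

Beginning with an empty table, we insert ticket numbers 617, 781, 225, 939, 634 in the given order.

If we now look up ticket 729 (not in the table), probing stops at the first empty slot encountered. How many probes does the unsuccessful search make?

5

617: h=6 => slot 6
781: h=5 => slot 5
225: h=6, probe 6,0 => slot 0
939: h=6, probe 6,0,1 => slot 1
634: h=5, probe 5,6,0,1,2 => slot 2
Table: [225, 939, 634, —, —, 781, 617]
Lookup 729: h=6, probe 6,0,1,2,3 → slot 3 empty, not found.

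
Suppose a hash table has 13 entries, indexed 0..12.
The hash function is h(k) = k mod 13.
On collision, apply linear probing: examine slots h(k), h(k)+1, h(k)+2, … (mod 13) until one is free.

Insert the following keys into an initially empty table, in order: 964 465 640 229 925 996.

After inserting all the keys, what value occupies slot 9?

964: h=2 => slot 2
465: h=10 => slot 10
640: h=3 => slot 3
229: h=8 => slot 8
925: h=2, probe 2,3,4 => slot 4
996: h=8, probe 8,9 => slot 9
Table: [_, _, 964, 640, 925, _, _, _, 229, 996, 465, _, _]

996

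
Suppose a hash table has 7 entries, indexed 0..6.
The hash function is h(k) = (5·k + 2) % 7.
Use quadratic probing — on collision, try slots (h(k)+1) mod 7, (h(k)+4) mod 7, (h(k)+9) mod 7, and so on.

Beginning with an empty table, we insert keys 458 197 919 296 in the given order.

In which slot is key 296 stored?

Insert 458: h=3, slot 3 empty → index 3.
Insert 197: h=0, slot 0 empty → index 0.
Insert 919: h=5, slot 5 empty → index 5.
Insert 296: h=5, slot 5 occupied → index 6.
Table: [197, ∅, ∅, 458, ∅, 919, 296]

6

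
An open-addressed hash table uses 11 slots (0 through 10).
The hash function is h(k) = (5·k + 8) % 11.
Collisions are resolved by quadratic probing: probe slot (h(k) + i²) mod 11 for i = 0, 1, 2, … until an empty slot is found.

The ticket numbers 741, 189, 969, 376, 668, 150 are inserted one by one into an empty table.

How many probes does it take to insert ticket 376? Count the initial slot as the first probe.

741: h=6 -> slot 6
189: h=7 -> slot 7
969: h=2 -> slot 2
376: h=7, probe 7,8 -> slot 8
668: h=4 -> slot 4
150: h=10 -> slot 10
Table: [-, -, 969, -, 668, -, 741, 189, 376, -, 150]

2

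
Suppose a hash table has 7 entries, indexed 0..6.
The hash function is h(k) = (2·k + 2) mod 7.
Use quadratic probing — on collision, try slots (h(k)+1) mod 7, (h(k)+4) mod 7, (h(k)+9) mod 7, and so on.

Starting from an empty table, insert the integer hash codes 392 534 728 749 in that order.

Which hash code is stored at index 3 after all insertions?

Insert 392: h=2, slot 2 empty => index 2.
Insert 534: h=6, slot 6 empty => index 6.
Insert 728: h=2, slot 2 occupied => index 3.
Insert 749: h=2, slots 2,3,6 occupied => index 4.
Table: [_, _, 392, 728, 749, _, 534]

728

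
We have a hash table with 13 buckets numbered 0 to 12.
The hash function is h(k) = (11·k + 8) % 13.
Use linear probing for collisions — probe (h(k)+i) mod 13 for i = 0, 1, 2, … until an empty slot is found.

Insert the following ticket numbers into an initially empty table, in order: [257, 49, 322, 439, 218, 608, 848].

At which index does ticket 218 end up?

5

257 hashes to 1; slot 1 is free => place at 1.
49 hashes to 1; 1 taken => place at 2.
322 hashes to 1; 1,2 taken => place at 3.
439 hashes to 1; 1,2,3 taken => place at 4.
218 hashes to 1; 1,2,3,4 taken => place at 5.
608 hashes to 1; 1,2,3,4,5 taken => place at 6.
848 hashes to 2; 2,3,4,5,6 taken => place at 7.
Table: [_, 257, 49, 322, 439, 218, 608, 848, _, _, _, _, _]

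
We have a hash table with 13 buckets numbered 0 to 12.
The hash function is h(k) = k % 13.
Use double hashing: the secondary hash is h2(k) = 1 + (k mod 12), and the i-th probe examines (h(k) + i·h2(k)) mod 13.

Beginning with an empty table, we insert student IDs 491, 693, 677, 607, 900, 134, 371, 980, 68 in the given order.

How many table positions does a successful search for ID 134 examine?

2

Insert 491: h=10, slot 10 empty → index 10.
Insert 693: h=4, slot 4 empty → index 4.
Insert 677: h=1, slot 1 empty → index 1.
Insert 607: h=9, slot 9 empty → index 9.
Insert 900: h=3, slot 3 empty → index 3.
Insert 134: h=4, h2=3, slot 4 occupied → index 7.
Insert 371: h=7, h2=12, slot 7 occupied → index 6.
Insert 980: h=5, slot 5 empty → index 5.
Insert 68: h=3, h2=9, slot 3 occupied → index 12.
Table: [., 677, ., 900, 693, 980, 371, 134, ., 607, 491, ., 68]
Lookup 134: h=4, h2=3, probe 4,7 → found at 7.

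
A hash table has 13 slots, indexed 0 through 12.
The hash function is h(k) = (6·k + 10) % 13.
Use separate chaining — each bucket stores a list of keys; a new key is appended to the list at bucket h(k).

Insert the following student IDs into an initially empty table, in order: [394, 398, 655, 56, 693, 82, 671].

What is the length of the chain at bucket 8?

Insert 394: h=8, bucket 8 empty -> new chain.
Insert 398: h=6, bucket 6 empty -> new chain.
Insert 655: h=1, bucket 1 empty -> new chain.
Insert 56: h=8, bucket 8 nonempty -> append to chain.
Insert 693: h=8, bucket 8 nonempty -> append to chain.
Insert 82: h=8, bucket 8 nonempty -> append to chain.
Insert 671: h=6, bucket 6 nonempty -> append to chain.
Final buckets:
0: .
1: 655
2: .
3: .
4: .
5: .
6: 398 -> 671
7: .
8: 394 -> 56 -> 693 -> 82
9: .
10: .
11: .
12: .

4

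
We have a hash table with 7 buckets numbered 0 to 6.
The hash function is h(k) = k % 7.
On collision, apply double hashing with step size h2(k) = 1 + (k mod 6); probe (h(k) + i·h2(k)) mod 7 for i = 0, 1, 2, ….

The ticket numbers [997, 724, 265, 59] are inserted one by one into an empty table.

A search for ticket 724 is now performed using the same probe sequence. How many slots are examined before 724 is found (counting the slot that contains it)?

997 hashes to 3; slot 3 is free -> place at 3.
724 hashes to 3, h2=5; 3 taken -> place at 1.
265 hashes to 6; slot 6 is free -> place at 6.
59 hashes to 3, h2=6; 3 taken -> place at 2.
Table: [-, 724, 59, 997, -, -, 265]
Lookup 724: h=3, h2=5, probe 3,1 → found at 1.

2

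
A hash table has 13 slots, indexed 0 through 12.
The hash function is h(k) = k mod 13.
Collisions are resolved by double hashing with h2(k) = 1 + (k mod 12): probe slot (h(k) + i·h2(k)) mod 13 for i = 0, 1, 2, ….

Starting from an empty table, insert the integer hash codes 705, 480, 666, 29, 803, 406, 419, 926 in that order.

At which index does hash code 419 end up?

2

705 hashes to 3; slot 3 is free -> place at 3.
480 hashes to 12; slot 12 is free -> place at 12.
666 hashes to 3, h2=7; 3 taken -> place at 10.
29 hashes to 3, h2=6; 3 taken -> place at 9.
803 hashes to 10, h2=12; 10,9 taken -> place at 8.
406 hashes to 3, h2=11; 3 taken -> place at 1.
419 hashes to 3, h2=12; 3 taken -> place at 2.
926 hashes to 3, h2=3; 3 taken -> place at 6.
Table: [—, 406, 419, 705, —, —, 926, —, 803, 29, 666, —, 480]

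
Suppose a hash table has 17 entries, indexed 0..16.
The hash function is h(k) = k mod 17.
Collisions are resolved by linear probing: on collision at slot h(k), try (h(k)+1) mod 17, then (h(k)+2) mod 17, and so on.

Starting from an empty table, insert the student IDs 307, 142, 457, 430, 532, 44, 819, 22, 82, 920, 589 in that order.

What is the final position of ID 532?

307 hashes to 1; slot 1 is free => place at 1.
142 hashes to 6; slot 6 is free => place at 6.
457 hashes to 15; slot 15 is free => place at 15.
430 hashes to 5; slot 5 is free => place at 5.
532 hashes to 5; 5,6 taken => place at 7.
44 hashes to 10; slot 10 is free => place at 10.
819 hashes to 3; slot 3 is free => place at 3.
22 hashes to 5; 5,6,7 taken => place at 8.
82 hashes to 14; slot 14 is free => place at 14.
920 hashes to 2; slot 2 is free => place at 2.
589 hashes to 11; slot 11 is free => place at 11.
Table: [∅, 307, 920, 819, ∅, 430, 142, 532, 22, ∅, 44, 589, ∅, ∅, 82, 457, ∅]

7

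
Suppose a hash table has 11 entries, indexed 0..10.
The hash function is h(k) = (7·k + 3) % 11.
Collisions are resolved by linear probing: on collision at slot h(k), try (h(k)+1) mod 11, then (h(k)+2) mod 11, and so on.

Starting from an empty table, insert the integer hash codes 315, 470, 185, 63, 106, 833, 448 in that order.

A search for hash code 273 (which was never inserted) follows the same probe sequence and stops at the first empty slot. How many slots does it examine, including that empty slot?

2

315: h=8 → slot 8
470: h=4 → slot 4
185: h=0 → slot 0
63: h=4, probe 4,5 → slot 5
106: h=8, probe 8,9 → slot 9
833: h=4, probe 4,5,6 → slot 6
448: h=4, probe 4,5,6,7 → slot 7
Table: [185, -, -, -, 470, 63, 833, 448, 315, 106, -]
Lookup 273: h=0, probe 0,1 → slot 1 empty, not found.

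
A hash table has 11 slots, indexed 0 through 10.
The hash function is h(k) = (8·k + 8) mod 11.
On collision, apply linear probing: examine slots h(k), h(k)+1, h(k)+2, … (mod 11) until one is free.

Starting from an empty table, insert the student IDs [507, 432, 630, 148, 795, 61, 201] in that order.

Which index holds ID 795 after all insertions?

1

507 hashes to 5; slot 5 is free → place at 5.
432 hashes to 10; slot 10 is free → place at 10.
630 hashes to 10; 10 taken → place at 0.
148 hashes to 4; slot 4 is free → place at 4.
795 hashes to 10; 10,0 taken → place at 1.
61 hashes to 1; 1 taken → place at 2.
201 hashes to 10; 10,0,1,2 taken → place at 3.
Table: [630, 795, 61, 201, 148, 507, ∅, ∅, ∅, ∅, 432]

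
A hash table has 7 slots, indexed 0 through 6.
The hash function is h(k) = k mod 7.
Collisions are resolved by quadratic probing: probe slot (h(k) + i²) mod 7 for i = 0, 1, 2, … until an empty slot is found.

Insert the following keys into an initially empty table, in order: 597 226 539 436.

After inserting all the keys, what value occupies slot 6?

436

Insert 597: h=2, slot 2 empty -> index 2.
Insert 226: h=2, slot 2 occupied -> index 3.
Insert 539: h=0, slot 0 empty -> index 0.
Insert 436: h=2, slots 2,3 occupied -> index 6.
Table: [539, _, 597, 226, _, _, 436]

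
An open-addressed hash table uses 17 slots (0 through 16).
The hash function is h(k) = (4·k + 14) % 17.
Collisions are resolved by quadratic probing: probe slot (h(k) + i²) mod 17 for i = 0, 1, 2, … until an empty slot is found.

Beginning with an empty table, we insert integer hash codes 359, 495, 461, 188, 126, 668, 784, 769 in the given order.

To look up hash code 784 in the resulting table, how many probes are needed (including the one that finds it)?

4

359: h=5 -> slot 5
495: h=5, probe 5,6 -> slot 6
461: h=5, probe 5,6,9 -> slot 9
188: h=1 -> slot 1
126: h=8 -> slot 8
668: h=0 -> slot 0
784: h=5, probe 5,6,9,14 -> slot 14
769: h=13 -> slot 13
Table: [668, 188, —, —, —, 359, 495, —, 126, 461, —, —, —, 769, 784, —, —]
Lookup 784: h=5, probe 5,6,9,14 → found at 14.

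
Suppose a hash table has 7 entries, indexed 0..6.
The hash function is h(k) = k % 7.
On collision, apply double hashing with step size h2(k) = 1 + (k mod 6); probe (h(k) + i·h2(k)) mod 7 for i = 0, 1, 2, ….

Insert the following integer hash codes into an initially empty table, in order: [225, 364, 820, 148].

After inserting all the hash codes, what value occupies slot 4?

148

225: h=1 => slot 1
364: h=0 => slot 0
820: h=1, h2=5, probe 1,6 => slot 6
148: h=1, h2=5, probe 1,6,4 => slot 4
Table: [364, 225, -, -, 148, -, 820]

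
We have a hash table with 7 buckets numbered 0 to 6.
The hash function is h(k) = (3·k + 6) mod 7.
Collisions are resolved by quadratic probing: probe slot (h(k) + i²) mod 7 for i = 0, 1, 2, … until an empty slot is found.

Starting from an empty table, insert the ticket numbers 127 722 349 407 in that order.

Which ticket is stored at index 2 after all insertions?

127

127: h=2 → slot 2
722: h=2, probe 2,3 → slot 3
349: h=3, probe 3,4 → slot 4
407: h=2, probe 2,3,6 → slot 6
Table: [—, —, 127, 722, 349, —, 407]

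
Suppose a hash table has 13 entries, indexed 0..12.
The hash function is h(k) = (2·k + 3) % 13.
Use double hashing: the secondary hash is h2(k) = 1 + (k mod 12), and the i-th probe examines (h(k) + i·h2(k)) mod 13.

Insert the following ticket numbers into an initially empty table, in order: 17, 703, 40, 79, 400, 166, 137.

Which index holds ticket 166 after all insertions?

17: h=11 => slot 11
703: h=5 => slot 5
40: h=5, h2=5, probe 5,10 => slot 10
79: h=5, h2=8, probe 5,0 => slot 0
400: h=10, h2=5, probe 10,2 => slot 2
166: h=10, h2=11, probe 10,8 => slot 8
137: h=4 => slot 4
Table: [79, ., 400, ., 137, 703, ., ., 166, ., 40, 17, .]

8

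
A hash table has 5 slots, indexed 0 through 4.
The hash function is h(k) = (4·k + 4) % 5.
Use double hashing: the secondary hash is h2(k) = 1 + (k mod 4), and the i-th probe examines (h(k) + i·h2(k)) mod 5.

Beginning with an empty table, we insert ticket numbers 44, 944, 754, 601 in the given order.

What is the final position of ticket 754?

3

Insert 44: h=0, slot 0 empty -> index 0.
Insert 944: h=0, h2=1, slot 0 occupied -> index 1.
Insert 754: h=0, h2=3, slot 0 occupied -> index 3.
Insert 601: h=3, h2=2, slots 3,0 occupied -> index 2.
Table: [44, 944, 601, 754, —]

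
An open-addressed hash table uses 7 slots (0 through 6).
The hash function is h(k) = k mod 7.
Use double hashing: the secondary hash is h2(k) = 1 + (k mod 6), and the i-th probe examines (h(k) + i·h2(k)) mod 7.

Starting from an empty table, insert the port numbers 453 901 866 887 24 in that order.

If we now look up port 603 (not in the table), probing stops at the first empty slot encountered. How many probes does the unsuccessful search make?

453: h=5 -> slot 5
901: h=5, h2=2, probe 5,0 -> slot 0
866: h=5, h2=3, probe 5,1 -> slot 1
887: h=5, h2=6, probe 5,4 -> slot 4
24: h=3 -> slot 3
Table: [901, 866, -, 24, 887, 453, -]
Lookup 603: h=1, h2=4, probe 1,5,2 → slot 2 empty, not found.

3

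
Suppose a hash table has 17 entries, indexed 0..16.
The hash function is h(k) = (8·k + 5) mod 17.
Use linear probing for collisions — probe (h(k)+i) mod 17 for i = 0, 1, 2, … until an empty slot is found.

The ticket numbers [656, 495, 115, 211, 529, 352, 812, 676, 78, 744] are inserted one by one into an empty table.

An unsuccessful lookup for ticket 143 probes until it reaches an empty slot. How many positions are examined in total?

3

Insert 656: h=0, slot 0 empty -> index 0.
Insert 495: h=4, slot 4 empty -> index 4.
Insert 115: h=7, slot 7 empty -> index 7.
Insert 211: h=10, slot 10 empty -> index 10.
Insert 529: h=4, slot 4 occupied -> index 5.
Insert 352: h=16, slot 16 empty -> index 16.
Insert 812: h=7, slot 7 occupied -> index 8.
Insert 676: h=7, slots 7,8 occupied -> index 9.
Insert 78: h=0, slot 0 occupied -> index 1.
Insert 744: h=7, slots 7,8,9,10 occupied -> index 11.
Table: [656, 78, ∅, ∅, 495, 529, ∅, 115, 812, 676, 211, 744, ∅, ∅, ∅, ∅, 352]
Lookup 143: h=10, probe 10,11,12 → slot 12 empty, not found.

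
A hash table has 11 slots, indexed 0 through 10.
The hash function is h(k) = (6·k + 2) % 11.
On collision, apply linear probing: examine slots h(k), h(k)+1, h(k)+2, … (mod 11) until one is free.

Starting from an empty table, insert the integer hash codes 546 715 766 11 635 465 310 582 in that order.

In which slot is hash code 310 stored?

Insert 546: h=0, slot 0 empty -> index 0.
Insert 715: h=2, slot 2 empty -> index 2.
Insert 766: h=0, slot 0 occupied -> index 1.
Insert 11: h=2, slot 2 occupied -> index 3.
Insert 635: h=6, slot 6 empty -> index 6.
Insert 465: h=9, slot 9 empty -> index 9.
Insert 310: h=3, slot 3 occupied -> index 4.
Insert 582: h=7, slot 7 empty -> index 7.
Table: [546, 766, 715, 11, 310, _, 635, 582, _, 465, _]

4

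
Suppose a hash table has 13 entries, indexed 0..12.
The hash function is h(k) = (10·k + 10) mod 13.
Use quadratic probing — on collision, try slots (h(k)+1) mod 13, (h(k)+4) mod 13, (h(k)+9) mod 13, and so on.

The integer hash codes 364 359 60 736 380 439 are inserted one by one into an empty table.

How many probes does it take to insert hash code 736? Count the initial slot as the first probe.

364 hashes to 10; slot 10 is free => place at 10.
359 hashes to 12; slot 12 is free => place at 12.
60 hashes to 12; 12 taken => place at 0.
736 hashes to 12; 12,0 taken => place at 3.
380 hashes to 1; slot 1 is free => place at 1.
439 hashes to 6; slot 6 is free => place at 6.
Table: [60, 380, ∅, 736, ∅, ∅, 439, ∅, ∅, ∅, 364, ∅, 359]

3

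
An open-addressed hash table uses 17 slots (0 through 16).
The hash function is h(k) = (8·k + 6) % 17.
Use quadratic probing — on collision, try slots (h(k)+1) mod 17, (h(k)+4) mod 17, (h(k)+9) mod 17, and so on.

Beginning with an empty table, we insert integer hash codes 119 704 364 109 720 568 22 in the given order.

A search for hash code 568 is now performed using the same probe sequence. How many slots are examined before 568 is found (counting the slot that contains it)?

119 hashes to 6; slot 6 is free → place at 6.
704 hashes to 11; slot 11 is free → place at 11.
364 hashes to 11; 11 taken → place at 12.
109 hashes to 11; 11,12 taken → place at 15.
720 hashes to 3; slot 3 is free → place at 3.
568 hashes to 11; 11,12,15,3 taken → place at 10.
22 hashes to 12; 12 taken → place at 13.
Table: [., ., ., 720, ., ., 119, ., ., ., 568, 704, 364, 22, ., 109, .]
Lookup 568: h=11, probe 11,12,15,3,10 → found at 10.

5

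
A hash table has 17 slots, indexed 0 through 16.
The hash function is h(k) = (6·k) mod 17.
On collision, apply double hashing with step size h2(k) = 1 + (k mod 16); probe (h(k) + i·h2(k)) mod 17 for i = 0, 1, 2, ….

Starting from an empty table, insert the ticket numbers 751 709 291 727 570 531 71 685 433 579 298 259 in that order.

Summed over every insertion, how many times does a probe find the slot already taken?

751: h=1 -> slot 1
709: h=4 -> slot 4
291: h=12 -> slot 12
727: h=10 -> slot 10
570: h=3 -> slot 3
531: h=7 -> slot 7
71: h=1, h2=8, probe 1,9 -> slot 9
685: h=13 -> slot 13
433: h=14 -> slot 14
579: h=6 -> slot 6
298: h=3, h2=11, probe 3,14,8 -> slot 8
259: h=7, h2=4, probe 7,11 -> slot 11
Table: [∅, 751, ∅, 570, 709, ∅, 579, 531, 298, 71, 727, 259, 291, 685, 433, ∅, ∅]

4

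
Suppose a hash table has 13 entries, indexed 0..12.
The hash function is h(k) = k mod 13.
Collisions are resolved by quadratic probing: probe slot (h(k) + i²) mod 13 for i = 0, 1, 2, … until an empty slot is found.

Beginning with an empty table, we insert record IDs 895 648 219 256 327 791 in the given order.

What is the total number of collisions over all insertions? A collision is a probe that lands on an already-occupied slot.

7

895 hashes to 11; slot 11 is free -> place at 11.
648 hashes to 11; 11 taken -> place at 12.
219 hashes to 11; 11,12 taken -> place at 2.
256 hashes to 9; slot 9 is free -> place at 9.
327 hashes to 2; 2 taken -> place at 3.
791 hashes to 11; 11,12,2 taken -> place at 7.
Table: [∅, ∅, 219, 327, ∅, ∅, ∅, 791, ∅, 256, ∅, 895, 648]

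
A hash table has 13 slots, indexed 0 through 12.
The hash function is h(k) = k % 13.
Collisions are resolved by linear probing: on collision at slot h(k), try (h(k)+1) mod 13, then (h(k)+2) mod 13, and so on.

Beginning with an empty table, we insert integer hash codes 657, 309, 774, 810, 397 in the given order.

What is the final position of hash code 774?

657: h=7 → slot 7
309: h=10 → slot 10
774: h=7, probe 7,8 → slot 8
810: h=4 → slot 4
397: h=7, probe 7,8,9 → slot 9
Table: [., ., ., ., 810, ., ., 657, 774, 397, 309, ., .]

8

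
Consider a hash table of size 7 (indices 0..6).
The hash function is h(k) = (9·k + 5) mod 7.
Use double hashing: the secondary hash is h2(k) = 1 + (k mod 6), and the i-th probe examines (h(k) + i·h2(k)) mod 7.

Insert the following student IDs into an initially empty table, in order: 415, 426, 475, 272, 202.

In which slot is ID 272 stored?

415 hashes to 2; slot 2 is free => place at 2.
426 hashes to 3; slot 3 is free => place at 3.
475 hashes to 3, h2=2; 3 taken => place at 5.
272 hashes to 3, h2=3; 3 taken => place at 6.
202 hashes to 3, h2=5; 3 taken => place at 1.
Table: [-, 202, 415, 426, -, 475, 272]

6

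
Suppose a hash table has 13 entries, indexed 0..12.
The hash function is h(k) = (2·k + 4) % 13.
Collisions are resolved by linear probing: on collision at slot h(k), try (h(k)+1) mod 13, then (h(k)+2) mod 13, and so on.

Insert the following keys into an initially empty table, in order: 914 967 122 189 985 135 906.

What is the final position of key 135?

3

914: h=12 -> slot 12
967: h=1 -> slot 1
122: h=1, probe 1,2 -> slot 2
189: h=5 -> slot 5
985: h=11 -> slot 11
135: h=1, probe 1,2,3 -> slot 3
906: h=9 -> slot 9
Table: [., 967, 122, 135, ., 189, ., ., ., 906, ., 985, 914]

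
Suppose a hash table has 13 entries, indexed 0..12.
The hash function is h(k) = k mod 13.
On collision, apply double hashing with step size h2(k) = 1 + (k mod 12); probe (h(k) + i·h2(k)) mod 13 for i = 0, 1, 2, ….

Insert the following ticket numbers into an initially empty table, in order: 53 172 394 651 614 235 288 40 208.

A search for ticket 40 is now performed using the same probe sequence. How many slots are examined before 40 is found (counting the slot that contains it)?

3

Insert 53: h=1, slot 1 empty => index 1.
Insert 172: h=3, slot 3 empty => index 3.
Insert 394: h=4, slot 4 empty => index 4.
Insert 651: h=1, h2=4, slot 1 occupied => index 5.
Insert 614: h=3, h2=3, slot 3 occupied => index 6.
Insert 235: h=1, h2=8, slot 1 occupied => index 9.
Insert 288: h=2, slot 2 empty => index 2.
Insert 40: h=1, h2=5, slots 1,6 occupied => index 11.
Insert 208: h=0, slot 0 empty => index 0.
Table: [208, 53, 288, 172, 394, 651, 614, -, -, 235, -, 40, -]
Lookup 40: h=1, h2=5, probe 1,6,11 → found at 11.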